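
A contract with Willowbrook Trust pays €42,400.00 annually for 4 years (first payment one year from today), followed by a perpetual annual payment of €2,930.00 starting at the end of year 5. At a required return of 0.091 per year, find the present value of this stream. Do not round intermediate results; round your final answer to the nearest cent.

€159789.38

PV of 4-year annuity: €42,400.00 × [1 − (1+0.091)^−4] / 0.091 = 137063.15450
Perpetuity value at year 4: €2,930.00 / 0.091 = 32197.80220
PV of perpetuity: 32197.80220 / (1+0.091)^4 = 22726.22100
Total PV = 137063.15450 + 22726.22100 = 159789.37550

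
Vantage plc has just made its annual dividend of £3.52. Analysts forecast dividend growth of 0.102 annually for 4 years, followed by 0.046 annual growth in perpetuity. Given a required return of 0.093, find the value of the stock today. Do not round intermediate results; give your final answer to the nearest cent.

£95.32

D_1 = 3.87904
D_2 = 4.27470
D_3 = 4.71072
D_4 = 5.19122
Terminal value at year 4: TV = D_4×(1+g_2)/(r−g_2) = 5.43001/0.047 = 115.53215
P_0 = D_1/(1+r)^1 + D_2/(1+r)^2 + D_3/(1+r)^3 + D_4/(1+r)^4 + TV/(1+r)^4
    = 3.54898 + 3.57821 + 3.60767 + 3.63738 + 80.95100 = 95.32324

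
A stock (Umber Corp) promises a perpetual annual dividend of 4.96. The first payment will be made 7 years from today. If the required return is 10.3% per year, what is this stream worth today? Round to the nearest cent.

26.74

Value at end of year 6: C / r = 4.96 / 0.103 = 48.1553
Discount to today: PV = 48.1553 / (1 + 0.103)^6 = 48.1553 / 1.800749 = 26.74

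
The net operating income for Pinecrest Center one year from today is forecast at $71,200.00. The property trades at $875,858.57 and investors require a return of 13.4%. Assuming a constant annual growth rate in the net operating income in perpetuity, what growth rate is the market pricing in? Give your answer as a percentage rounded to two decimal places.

5.27%

P = D₁/(r−g) ⇒ g = r − D₁/P = 0.134 − $71,200.00/$875,858.57 = 0.052708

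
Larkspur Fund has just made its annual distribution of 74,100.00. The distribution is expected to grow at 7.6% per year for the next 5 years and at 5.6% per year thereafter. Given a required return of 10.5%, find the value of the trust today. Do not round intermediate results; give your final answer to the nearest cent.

D_1 = 79731.60000
D_2 = 85791.20160
D_3 = 92311.33292
D_4 = 99326.99422
D_5 = 106875.84578
Terminal value at year 5: TV = D_5×(1+g_2)/(r−g_2) = 112860.89315/0.049 = 2303283.53364
P_0 = D_1/(1+r)^1 + D_2/(1+r)^2 + D_3/(1+r)^3 + D_4/(1+r)^4 + D_5/(1+r)^5 + TV/(1+r)^5
    = 72155.29412 + 70261.62577 + 68417.65550 + 66622.07902 + 64873.62626 + 1398092.84358 = 1740423.12424

1740423.12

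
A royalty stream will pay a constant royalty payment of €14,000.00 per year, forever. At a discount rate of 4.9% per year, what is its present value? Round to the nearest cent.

Level perpetuity: PV = C / r = €14,000.00 / 0.049 = €285,714.29

€285714.29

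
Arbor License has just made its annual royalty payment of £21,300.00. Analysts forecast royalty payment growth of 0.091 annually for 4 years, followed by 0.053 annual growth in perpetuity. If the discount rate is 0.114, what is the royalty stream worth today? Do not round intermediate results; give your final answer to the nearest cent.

D_1 = 23238.30000
D_2 = 25352.98530
D_3 = 27660.10696
D_4 = 30177.17670
Terminal value at year 4: TV = D_4×(1+g_2)/(r−g_2) = 31776.56706/0.061 = 520927.32886
P_0 = D_1/(1+r)^1 + D_2/(1+r)^2 + D_3/(1+r)^3 + D_4/(1+r)^4 + TV/(1+r)^4
    = 20860.23339 + 20429.54635 + 20007.75141 + 19594.66498 + 338248.88885 = 419141.08498

£419141.08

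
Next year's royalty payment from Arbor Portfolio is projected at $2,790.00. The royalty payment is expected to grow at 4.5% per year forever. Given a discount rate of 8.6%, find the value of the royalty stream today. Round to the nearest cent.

$68048.78

Growing perpetuity: P = D₁ / (r − g) = $2,790.0000 / (0.086 − 0.045) = $68,048.78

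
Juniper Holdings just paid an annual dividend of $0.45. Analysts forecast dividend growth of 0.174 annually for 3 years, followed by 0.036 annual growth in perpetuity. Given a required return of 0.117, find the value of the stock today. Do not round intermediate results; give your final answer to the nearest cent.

D_1 = 0.52830
D_2 = 0.62022
D_3 = 0.72814
Terminal value at year 3: TV = D_3×(1+g_2)/(r−g_2) = 0.75436/0.081 = 9.31304
P_0 = D_1/(1+r)^1 + D_2/(1+r)^2 + D_3/(1+r)^3 + TV/(1+r)^3
    = 0.47296 + 0.49710 + 0.52247 + 6.68239 = 8.17492

$8.17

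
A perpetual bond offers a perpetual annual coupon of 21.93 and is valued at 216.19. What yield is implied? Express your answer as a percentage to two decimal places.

10.14%

P = C/r ⇒ r = C/P = 21.93/216.19 = 0.101439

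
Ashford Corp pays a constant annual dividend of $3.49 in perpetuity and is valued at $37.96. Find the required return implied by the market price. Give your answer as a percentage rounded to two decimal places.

9.19%

P = C/r ⇒ r = C/P = $3.49/$37.96 = 0.091939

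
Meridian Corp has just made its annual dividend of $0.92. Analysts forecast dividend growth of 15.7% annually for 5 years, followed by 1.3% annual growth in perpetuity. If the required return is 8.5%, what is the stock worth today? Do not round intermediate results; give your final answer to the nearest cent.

D_1 = 1.06444
D_2 = 1.23156
D_3 = 1.42491
D_4 = 1.64862
D_5 = 1.90746
Terminal value at year 5: TV = D_5×(1+g_2)/(r−g_2) = 1.93225/0.072 = 26.83685
P_0 = D_1/(1+r)^1 + D_2/(1+r)^2 + D_3/(1+r)^3 + D_4/(1+r)^4 + D_5/(1+r)^5 + TV/(1+r)^5
    = 0.98105 + 1.04615 + 1.11557 + 1.18960 + 1.26855 + 17.84773 = 23.44865

$23.45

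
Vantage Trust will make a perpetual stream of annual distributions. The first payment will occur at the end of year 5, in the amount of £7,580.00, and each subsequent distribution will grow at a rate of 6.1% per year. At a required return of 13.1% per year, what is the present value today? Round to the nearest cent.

£66179.08

Value at end of year 4: C₁ / (r − g) = £7,580.00 / (0.131 − 0.061) = £108,285.7143
Discount to today: PV = £108,285.7143 / (1 + 0.131)^4 = £108,285.7143 / 1.636253 = £66,179.08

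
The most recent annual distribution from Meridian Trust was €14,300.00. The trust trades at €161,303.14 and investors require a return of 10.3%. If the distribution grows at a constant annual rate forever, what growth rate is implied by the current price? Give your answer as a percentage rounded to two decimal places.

P = D₀(1+g)/(r−g) ⇒ P(r−g) = D₀(1+g) ⇒ g(P+D₀) = P·r − D₀
g = (P·r − D₀)/(P + D₀) = (€161,303.14×0.103 − €14,300.00) / (€161,303.14 + €14,300.00) = 0.013179

1.32%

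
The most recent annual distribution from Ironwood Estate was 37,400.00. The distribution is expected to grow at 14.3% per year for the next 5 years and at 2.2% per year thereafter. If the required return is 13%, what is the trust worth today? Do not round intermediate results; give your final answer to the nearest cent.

D_1 = 42748.20000
D_2 = 48861.19260
D_3 = 55848.34314
D_4 = 63834.65621
D_5 = 72963.01205
Terminal value at year 5: TV = D_5×(1+g_2)/(r−g_2) = 74568.19831/0.108 = 690446.28069
P_0 = D_1/(1+r)^1 + D_2/(1+r)^2 + D_3/(1+r)^3 + D_4/(1+r)^4 + D_5/(1+r)^5 + TV/(1+r)^5
    = 37830.26549 + 38265.48093 + 38705.70328 + 39150.99013 + 39601.39975 + 374746.57912 = 568300.41869

568300.42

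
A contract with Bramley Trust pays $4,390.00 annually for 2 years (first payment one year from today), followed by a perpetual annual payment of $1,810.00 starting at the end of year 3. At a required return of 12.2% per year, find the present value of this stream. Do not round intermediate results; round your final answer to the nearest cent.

$19184.97

PV of 2-year annuity: $4,390.00 × [1 − (1+0.122)^−2] / 0.122 = 7399.87163
Perpetuity value at year 2: $1,810.00 / 0.122 = 14836.06557
PV of perpetuity: 14836.06557 / (1+0.122)^2 = 11785.09344
Total PV = 7399.87163 + 11785.09344 = 19184.96508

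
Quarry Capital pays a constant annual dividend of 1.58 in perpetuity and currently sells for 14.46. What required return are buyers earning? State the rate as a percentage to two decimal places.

10.93%

P = C/r ⇒ r = C/P = 1.58/14.46 = 0.109267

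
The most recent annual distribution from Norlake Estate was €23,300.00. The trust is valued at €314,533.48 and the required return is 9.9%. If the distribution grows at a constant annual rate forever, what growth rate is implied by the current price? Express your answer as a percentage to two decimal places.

2.32%

P = D₀(1+g)/(r−g) ⇒ P(r−g) = D₀(1+g) ⇒ g(P+D₀) = P·r − D₀
g = (P·r − D₀)/(P + D₀) = (€314,533.48×0.099 − €23,300.00) / (€314,533.48 + €23,300.00) = 0.023203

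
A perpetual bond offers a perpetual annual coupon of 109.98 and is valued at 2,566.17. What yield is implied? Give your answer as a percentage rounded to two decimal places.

4.29%

P = C/r ⇒ r = C/P = 109.98/2,566.17 = 0.042858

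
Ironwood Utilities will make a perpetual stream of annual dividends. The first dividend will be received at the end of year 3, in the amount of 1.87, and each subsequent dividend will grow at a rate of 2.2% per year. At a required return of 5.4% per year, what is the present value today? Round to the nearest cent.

52.60

Value at end of year 2: C₁ / (r − g) = 1.87 / (0.054 − 0.022) = 58.4375
Discount to today: PV = 58.4375 / (1 + 0.054)^2 = 58.4375 / 1.110916 = 52.60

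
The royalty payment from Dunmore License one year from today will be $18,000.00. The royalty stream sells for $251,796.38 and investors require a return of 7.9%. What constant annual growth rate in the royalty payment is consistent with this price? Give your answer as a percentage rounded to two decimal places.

0.75%

P = D₁/(r−g) ⇒ g = r − D₁/P = 0.079 − $18,000.00/$251,796.38 = 0.007514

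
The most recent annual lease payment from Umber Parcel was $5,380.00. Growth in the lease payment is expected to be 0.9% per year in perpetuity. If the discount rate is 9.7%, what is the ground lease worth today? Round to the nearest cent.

$61686.59

D₁ = D₀ × (1 + g) = $5,380.00 × 1.009 = $5,428.4200
Growing perpetuity: P = D₁ / (r − g) = $5,428.4200 / (0.097 − 0.009) = $61,686.59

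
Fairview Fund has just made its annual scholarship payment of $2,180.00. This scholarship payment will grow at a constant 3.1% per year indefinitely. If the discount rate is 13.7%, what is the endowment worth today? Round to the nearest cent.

$21203.58

D₁ = D₀ × (1 + g) = $2,180.00 × 1.031 = $2,247.5800
Growing perpetuity: P = D₁ / (r − g) = $2,247.5800 / (0.137 − 0.031) = $21,203.58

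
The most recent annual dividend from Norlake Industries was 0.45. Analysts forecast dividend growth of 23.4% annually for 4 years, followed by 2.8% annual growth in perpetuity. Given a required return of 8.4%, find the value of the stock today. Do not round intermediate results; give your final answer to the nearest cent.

16.39

D_1 = 0.55530
D_2 = 0.68524
D_3 = 0.84559
D_4 = 1.04345
Terminal value at year 4: TV = D_4×(1+g_2)/(r−g_2) = 1.07267/0.056 = 19.15483
P_0 = D_1/(1+r)^1 + D_2/(1+r)^2 + D_3/(1+r)^3 + D_4/(1+r)^4 + TV/(1+r)^4
    = 0.51227 + 0.58316 + 0.66385 + 0.75571 + 13.87270 = 16.38769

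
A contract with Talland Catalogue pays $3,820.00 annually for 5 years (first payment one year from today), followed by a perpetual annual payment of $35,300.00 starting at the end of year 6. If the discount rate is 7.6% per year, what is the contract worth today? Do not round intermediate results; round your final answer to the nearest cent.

$337446.85

PV of 5-year annuity: $3,820.00 × [1 − (1+0.076)^−5] / 0.076 = 15414.31087
Perpetuity value at year 5: $35,300.00 / 0.076 = 464473.68421
PV of perpetuity: 464473.68421 / (1+0.076)^5 = 322032.53923
Total PV = 15414.31087 + 322032.53923 = 337446.85010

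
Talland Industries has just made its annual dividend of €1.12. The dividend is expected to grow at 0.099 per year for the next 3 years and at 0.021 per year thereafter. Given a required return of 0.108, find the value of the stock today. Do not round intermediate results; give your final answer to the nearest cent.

D_1 = 1.23088
D_2 = 1.35274
D_3 = 1.48666
Terminal value at year 3: TV = D_3×(1+g_2)/(r−g_2) = 1.51788/0.087 = 17.44687
P_0 = D_1/(1+r)^1 + D_2/(1+r)^2 + D_3/(1+r)^3 + TV/(1+r)^3
    = 1.11090 + 1.10188 + 1.09293 + 12.82621 = 16.13192

€16.13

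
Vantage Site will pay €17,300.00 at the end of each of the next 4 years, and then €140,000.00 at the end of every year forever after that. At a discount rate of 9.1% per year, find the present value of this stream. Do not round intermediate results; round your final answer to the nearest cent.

PV of 4-year annuity: €17,300.00 × [1 − (1+0.091)^−4] / 0.091 = 55924.35313
Perpetuity value at year 4: €140,000.00 / 0.091 = 1538461.53846
PV of perpetuity: 1538461.53846 / (1+0.091)^4 = 1085894.51888
Total PV = 55924.35313 + 1085894.51888 = 1141818.87201

€1141818.87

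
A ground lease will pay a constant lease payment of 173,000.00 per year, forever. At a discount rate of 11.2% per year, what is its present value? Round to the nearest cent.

1544642.86

Level perpetuity: PV = C / r = 173,000.00 / 0.112 = 1,544,642.86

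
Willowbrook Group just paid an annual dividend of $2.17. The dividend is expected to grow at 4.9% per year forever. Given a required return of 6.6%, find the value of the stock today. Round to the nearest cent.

D₁ = D₀ × (1 + g) = $2.17 × 1.049 = $2.2763
Growing perpetuity: P = D₁ / (r − g) = $2.2763 / (0.066 − 0.049) = $133.90

$133.90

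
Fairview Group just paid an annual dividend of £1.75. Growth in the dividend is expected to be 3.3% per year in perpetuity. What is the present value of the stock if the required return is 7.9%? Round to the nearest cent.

£39.30

D₁ = D₀ × (1 + g) = £1.75 × 1.033 = £1.8078
Growing perpetuity: P = D₁ / (r − g) = £1.8078 / (0.079 − 0.033) = £39.30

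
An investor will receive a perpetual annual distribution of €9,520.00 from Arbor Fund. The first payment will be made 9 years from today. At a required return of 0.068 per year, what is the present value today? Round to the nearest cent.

Value at end of year 8: C / r = €9,520.00 / 0.068 = €140,000.0000
Discount to today: PV = €140,000.0000 / (1 + 0.068)^8 = €140,000.0000 / 1.692661 = €82,710.00

€82710.00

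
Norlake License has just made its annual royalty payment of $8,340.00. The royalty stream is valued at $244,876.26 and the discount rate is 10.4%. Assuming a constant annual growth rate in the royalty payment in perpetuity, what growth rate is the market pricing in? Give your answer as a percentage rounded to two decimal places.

P = D₀(1+g)/(r−g) ⇒ P(r−g) = D₀(1+g) ⇒ g(P+D₀) = P·r − D₀
g = (P·r − D₀)/(P + D₀) = ($244,876.26×0.104 − $8,340.00) / ($244,876.26 + $8,340.00) = 0.067638

6.76%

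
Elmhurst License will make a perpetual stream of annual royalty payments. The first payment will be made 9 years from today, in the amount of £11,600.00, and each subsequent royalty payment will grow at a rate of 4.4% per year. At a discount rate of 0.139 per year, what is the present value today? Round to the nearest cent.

Value at end of year 8: C₁ / (r − g) = £11,600.00 / (0.139 − 0.044) = £122,105.2632
Discount to today: PV = £122,105.2632 / (1 + 0.139)^8 = £122,105.2632 / 2.832630 = £43,106.68

£43106.68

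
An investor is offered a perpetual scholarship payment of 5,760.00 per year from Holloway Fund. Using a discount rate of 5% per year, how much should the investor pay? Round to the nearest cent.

115200.00

Level perpetuity: PV = C / r = 5,760.00 / 0.05 = 115,200.00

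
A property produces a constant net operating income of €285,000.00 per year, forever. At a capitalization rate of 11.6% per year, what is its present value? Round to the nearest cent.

€2456896.55

Level perpetuity: PV = C / r = €285,000.00 / 0.116 = €2,456,896.55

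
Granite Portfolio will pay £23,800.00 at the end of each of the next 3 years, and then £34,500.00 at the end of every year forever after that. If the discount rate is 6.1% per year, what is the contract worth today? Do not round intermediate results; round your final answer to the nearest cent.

£537025.38

PV of 3-year annuity: £23,800.00 × [1 − (1+0.061)^−3] / 0.061 = 63500.16411
Perpetuity value at year 3: £34,500.00 / 0.061 = 565573.77049
PV of perpetuity: 565573.77049 / (1+0.061)^3 = 473525.21328
Total PV = 63500.16411 + 473525.21328 = 537025.37739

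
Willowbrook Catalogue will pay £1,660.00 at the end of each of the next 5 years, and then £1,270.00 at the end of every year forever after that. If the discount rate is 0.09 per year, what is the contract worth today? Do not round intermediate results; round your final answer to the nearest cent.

PV of 5-year annuity: £1,660.00 × [1 − (1+0.09)^−5] / 0.09 = 6456.82110
Perpetuity value at year 5: £1,270.00 / 0.09 = 14111.11111
PV of perpetuity: 14111.11111 / (1+0.09)^5 = 9171.25401
Total PV = 6456.82110 + 9171.25401 = 15628.07510

£15628.08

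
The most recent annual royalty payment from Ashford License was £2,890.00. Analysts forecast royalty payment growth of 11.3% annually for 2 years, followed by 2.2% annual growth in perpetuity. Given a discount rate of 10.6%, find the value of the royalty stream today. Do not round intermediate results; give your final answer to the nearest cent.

£41443.15

D_1 = 3216.57000
D_2 = 3580.04241
Terminal value at year 2: TV = D_2×(1+g_2)/(r−g_2) = 3658.80334/0.084 = 43557.18265
P_0 = D_1/(1+r)^1 + D_2/(1+r)^2 + TV/(1+r)^2
    = 2908.29114 + 2926.69805 + 35608.15955 = 41443.14873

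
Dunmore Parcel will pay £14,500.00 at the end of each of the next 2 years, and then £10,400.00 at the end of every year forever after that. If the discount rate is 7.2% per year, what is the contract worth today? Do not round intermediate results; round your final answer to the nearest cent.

£151836.82

PV of 2-year annuity: £14,500.00 × [1 − (1+0.072)^−2] / 0.072 = 26143.76810
Perpetuity value at year 2: £10,400.00 / 0.072 = 144444.44444
PV of perpetuity: 144444.44444 / (1+0.072)^2 = 125693.05215
Total PV = 26143.76810 + 125693.05215 = 151836.82025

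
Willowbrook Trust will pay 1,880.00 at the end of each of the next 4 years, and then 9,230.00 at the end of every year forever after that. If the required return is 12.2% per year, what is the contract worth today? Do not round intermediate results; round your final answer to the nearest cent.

PV of 4-year annuity: 1,880.00 × [1 − (1+0.122)^−4] / 0.122 = 5686.24713
Perpetuity value at year 4: 9,230.00 / 0.122 = 75655.73770
PV of perpetuity: 75655.73770 / (1+0.122)^4 = 47738.68399
Total PV = 5686.24713 + 47738.68399 = 53424.93112

53424.93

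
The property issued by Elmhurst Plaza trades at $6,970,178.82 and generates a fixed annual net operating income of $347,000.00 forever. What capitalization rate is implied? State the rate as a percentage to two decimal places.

4.98%

P = C/r ⇒ r = C/P = $347,000.00/$6,970,178.82 = 0.049784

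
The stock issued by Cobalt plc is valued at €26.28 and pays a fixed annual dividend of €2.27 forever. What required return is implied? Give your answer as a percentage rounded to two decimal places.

P = C/r ⇒ r = C/P = €2.27/€26.28 = 0.086377

8.64%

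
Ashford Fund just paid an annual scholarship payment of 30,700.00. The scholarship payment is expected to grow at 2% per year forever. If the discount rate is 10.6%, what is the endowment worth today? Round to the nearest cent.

D₁ = D₀ × (1 + g) = 30,700.00 × 1.02 = 31,314.0000
Growing perpetuity: P = D₁ / (r − g) = 31,314.0000 / (0.106 − 0.02) = 364,116.28

364116.28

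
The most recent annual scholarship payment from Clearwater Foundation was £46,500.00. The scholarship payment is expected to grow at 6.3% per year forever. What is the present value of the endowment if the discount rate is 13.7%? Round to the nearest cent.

D₁ = D₀ × (1 + g) = £46,500.00 × 1.063 = £49,429.5000
Growing perpetuity: P = D₁ / (r − g) = £49,429.5000 / (0.137 − 0.063) = £667,966.22

£667966.22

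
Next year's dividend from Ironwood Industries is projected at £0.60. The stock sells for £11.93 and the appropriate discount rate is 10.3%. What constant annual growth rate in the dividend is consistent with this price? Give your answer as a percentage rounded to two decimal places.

P = D₁/(r−g) ⇒ g = r − D₁/P = 0.103 − £0.60/£11.93 = 0.052707

5.27%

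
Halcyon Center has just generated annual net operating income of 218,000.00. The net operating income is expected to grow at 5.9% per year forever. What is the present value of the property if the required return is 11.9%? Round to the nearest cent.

3847700.00

D₁ = D₀ × (1 + g) = 218,000.00 × 1.059 = 230,862.0000
Growing perpetuity: P = D₁ / (r − g) = 230,862.0000 / (0.119 − 0.059) = 3,847,700.00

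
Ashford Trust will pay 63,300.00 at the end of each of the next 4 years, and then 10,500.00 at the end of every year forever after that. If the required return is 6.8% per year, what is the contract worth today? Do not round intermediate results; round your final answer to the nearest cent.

PV of 4-year annuity: 63,300.00 × [1 − (1+0.068)^−4] / 0.068 = 215382.10838
Perpetuity value at year 4: 10,500.00 / 0.068 = 154411.76471
PV of perpetuity: 154411.76471 / (1+0.068)^4 = 118684.87469
Total PV = 215382.10838 + 118684.87469 = 334066.98307

334066.98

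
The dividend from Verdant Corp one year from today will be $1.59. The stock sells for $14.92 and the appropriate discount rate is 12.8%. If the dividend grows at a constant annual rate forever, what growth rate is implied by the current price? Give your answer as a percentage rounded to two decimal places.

P = D₁/(r−g) ⇒ g = r − D₁/P = 0.128 − $1.59/$14.92 = 0.021432

2.14%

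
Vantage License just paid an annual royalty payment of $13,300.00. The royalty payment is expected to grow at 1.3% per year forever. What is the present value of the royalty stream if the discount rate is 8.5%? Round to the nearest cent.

D₁ = D₀ × (1 + g) = $13,300.00 × 1.013 = $13,472.9000
Growing perpetuity: P = D₁ / (r − g) = $13,472.9000 / (0.085 − 0.013) = $187,123.61

$187123.61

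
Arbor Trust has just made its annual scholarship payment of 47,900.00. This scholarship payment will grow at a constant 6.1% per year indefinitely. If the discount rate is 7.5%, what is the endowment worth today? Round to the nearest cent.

D₁ = D₀ × (1 + g) = 47,900.00 × 1.061 = 50,821.9000
Growing perpetuity: P = D₁ / (r − g) = 50,821.9000 / (0.075 − 0.061) = 3,630,135.71

3630135.71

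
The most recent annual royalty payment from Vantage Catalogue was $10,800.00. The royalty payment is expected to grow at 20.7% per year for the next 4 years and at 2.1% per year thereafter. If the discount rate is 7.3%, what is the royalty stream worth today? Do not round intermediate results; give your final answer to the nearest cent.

D_1 = 13035.60000
D_2 = 15733.96920
D_3 = 18990.90082
D_4 = 22922.01730
Terminal value at year 4: TV = D_4×(1+g_2)/(r−g_2) = 23403.37966/0.052 = 450064.99343
P_0 = D_1/(1+r)^1 + D_2/(1+r)^2 + D_3/(1+r)^3 + D_4/(1+r)^4 + TV/(1+r)^4
    = 12148.74185 + 13665.91930 + 15372.56719 + 17292.34725 + 339528.58730 = 398008.16288

$398008.16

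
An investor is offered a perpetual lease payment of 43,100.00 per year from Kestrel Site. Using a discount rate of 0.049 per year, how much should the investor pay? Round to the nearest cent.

Level perpetuity: PV = C / r = 43,100.00 / 0.049 = 879,591.84

879591.84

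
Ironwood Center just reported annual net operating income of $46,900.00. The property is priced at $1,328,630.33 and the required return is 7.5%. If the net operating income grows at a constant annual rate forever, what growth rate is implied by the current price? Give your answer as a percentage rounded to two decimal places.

3.83%

P = D₀(1+g)/(r−g) ⇒ P(r−g) = D₀(1+g) ⇒ g(P+D₀) = P·r − D₀
g = (P·r − D₀)/(P + D₀) = ($1,328,630.33×0.075 − $46,900.00) / ($1,328,630.33 + $46,900.00) = 0.038347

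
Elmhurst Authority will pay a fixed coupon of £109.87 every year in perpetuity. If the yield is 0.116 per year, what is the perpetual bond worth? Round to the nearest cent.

Level perpetuity: PV = C / r = £109.87 / 0.116 = £947.16

£947.16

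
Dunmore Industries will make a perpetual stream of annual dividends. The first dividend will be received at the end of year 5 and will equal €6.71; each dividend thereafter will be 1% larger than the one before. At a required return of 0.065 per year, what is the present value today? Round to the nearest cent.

€94.83

Value at end of year 4: C₁ / (r − g) = €6.71 / (0.065 − 0.01) = €122.0000
Discount to today: PV = €122.0000 / (1 + 0.065)^4 = €122.0000 / 1.286466 = €94.83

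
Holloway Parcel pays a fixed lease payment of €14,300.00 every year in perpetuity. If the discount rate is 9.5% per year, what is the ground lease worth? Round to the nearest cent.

€150526.32

Level perpetuity: PV = C / r = €14,300.00 / 0.095 = €150,526.32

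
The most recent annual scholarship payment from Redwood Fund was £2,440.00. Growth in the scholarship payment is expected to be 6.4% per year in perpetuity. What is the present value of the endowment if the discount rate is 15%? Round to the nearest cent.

D₁ = D₀ × (1 + g) = £2,440.00 × 1.064 = £2,596.1600
Growing perpetuity: P = D₁ / (r − g) = £2,596.1600 / (0.15 − 0.064) = £30,187.91

£30187.91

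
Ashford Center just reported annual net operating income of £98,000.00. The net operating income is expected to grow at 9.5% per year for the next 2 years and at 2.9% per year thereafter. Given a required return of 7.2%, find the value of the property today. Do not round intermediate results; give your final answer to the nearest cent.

D_1 = 107310.00000
D_2 = 117504.45000
Terminal value at year 2: TV = D_2×(1+g_2)/(r−g_2) = 120912.07905/0.043 = 2811908.81512
P_0 = D_1/(1+r)^1 + D_2/(1+r)^2 + TV/(1+r)^2
    = 100102.61194 + 102250.33589 + 2446874.31701 = 2649227.26484

£2649227.26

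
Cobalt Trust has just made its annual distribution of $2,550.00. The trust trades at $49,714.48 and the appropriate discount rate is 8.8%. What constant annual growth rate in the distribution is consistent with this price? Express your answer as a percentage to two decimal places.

P = D₀(1+g)/(r−g) ⇒ P(r−g) = D₀(1+g) ⇒ g(P+D₀) = P·r − D₀
g = (P·r − D₀)/(P + D₀) = ($49,714.48×0.088 − $2,550.00) / ($49,714.48 + $2,550.00) = 0.034916

3.49%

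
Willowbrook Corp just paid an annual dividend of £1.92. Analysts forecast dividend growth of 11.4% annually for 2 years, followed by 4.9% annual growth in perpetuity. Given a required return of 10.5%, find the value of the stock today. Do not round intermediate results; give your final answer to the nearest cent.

D_1 = 2.13888
D_2 = 2.38271
Terminal value at year 2: TV = D_2×(1+g_2)/(r−g_2) = 2.49947/0.056 = 44.63331
P_0 = D_1/(1+r)^1 + D_2/(1+r)^2 + TV/(1+r)^2
    = 1.93564 + 1.95140 + 36.55397 = 40.44101

£40.44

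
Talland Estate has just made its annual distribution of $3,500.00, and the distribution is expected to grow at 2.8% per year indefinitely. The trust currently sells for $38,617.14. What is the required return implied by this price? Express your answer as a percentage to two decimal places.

12.12%

D₁ = $3,500.00 × 1.028 = $3,598.0000
P = D₁/(r − g) ⇒ r = D₁/P + g = $3,598.0000/$38,617.14 + 0.028 = 0.093171 + 0.028 = 0.121171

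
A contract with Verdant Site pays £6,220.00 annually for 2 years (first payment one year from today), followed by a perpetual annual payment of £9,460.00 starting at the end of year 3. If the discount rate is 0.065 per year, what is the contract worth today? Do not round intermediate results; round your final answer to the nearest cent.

PV of 2-year annuity: £6,220.00 × [1 − (1+0.065)^−2] / 0.065 = 11324.29633
Perpetuity value at year 2: £9,460.00 / 0.065 = 145538.46154
PV of perpetuity: 145538.46154 / (1+0.065)^2 = 128315.33562
Total PV = 11324.29633 + 128315.33562 = 139639.63194

£139639.63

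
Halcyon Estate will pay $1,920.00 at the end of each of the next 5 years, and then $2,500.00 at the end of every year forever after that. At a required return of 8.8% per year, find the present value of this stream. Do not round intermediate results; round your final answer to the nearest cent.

$26141.34

PV of 5-year annuity: $1,920.00 × [1 − (1+0.088)^−5] / 0.088 = 7507.04678
Perpetuity value at year 5: $2,500.00 / 0.088 = 28409.09091
PV of perpetuity: 28409.09091 / (1+0.088)^5 = 18634.29042
Total PV = 7507.04678 + 18634.29042 = 26141.33719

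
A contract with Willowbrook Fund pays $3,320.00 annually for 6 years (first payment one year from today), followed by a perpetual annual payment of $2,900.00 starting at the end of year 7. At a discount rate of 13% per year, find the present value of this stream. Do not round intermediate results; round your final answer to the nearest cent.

PV of 6-year annuity: $3,320.00 × [1 − (1+0.13)^−6] / 0.13 = 13271.86530
Perpetuity value at year 6: $2,900.00 / 0.13 = 22307.69231
PV of perpetuity: 22307.69231 / (1+0.13)^6 = 10714.79792
Total PV = 13271.86530 + 10714.79792 = 23986.66322

$23986.66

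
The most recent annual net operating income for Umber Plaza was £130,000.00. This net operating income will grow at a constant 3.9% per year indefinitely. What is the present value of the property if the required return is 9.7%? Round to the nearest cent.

£2328793.10

D₁ = D₀ × (1 + g) = £130,000.00 × 1.039 = £135,070.0000
Growing perpetuity: P = D₁ / (r − g) = £135,070.0000 / (0.097 − 0.039) = £2,328,793.10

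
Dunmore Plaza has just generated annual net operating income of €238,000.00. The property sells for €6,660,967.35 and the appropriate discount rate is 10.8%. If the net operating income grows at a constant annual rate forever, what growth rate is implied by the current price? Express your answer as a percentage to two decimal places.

6.98%

P = D₀(1+g)/(r−g) ⇒ P(r−g) = D₀(1+g) ⇒ g(P+D₀) = P·r − D₀
g = (P·r − D₀)/(P + D₀) = (€6,660,967.35×0.108 − €238,000.00) / (€6,660,967.35 + €238,000.00) = 0.069776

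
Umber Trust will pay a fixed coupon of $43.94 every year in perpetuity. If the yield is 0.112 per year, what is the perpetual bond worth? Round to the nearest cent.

Level perpetuity: PV = C / r = $43.94 / 0.112 = $392.32

$392.32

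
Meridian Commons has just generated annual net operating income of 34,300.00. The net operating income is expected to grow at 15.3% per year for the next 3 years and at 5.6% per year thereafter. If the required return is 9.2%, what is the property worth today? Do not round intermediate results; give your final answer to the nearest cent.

D_1 = 39547.90000
D_2 = 45598.72870
D_3 = 52575.33419
Terminal value at year 3: TV = D_3×(1+g_2)/(r−g_2) = 55519.55291/0.036 = 1542209.80294
P_0 = D_1/(1+r)^1 + D_2/(1+r)^2 + D_3/(1+r)^3 + TV/(1+r)^3
    = 36216.02564 + 38239.08202 + 40375.14796 + 1184337.67336 = 1299167.92897

1299167.93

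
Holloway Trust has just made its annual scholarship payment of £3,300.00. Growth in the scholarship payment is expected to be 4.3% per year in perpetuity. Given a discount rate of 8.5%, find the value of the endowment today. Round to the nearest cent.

£81950.00

D₁ = D₀ × (1 + g) = £3,300.00 × 1.043 = £3,441.9000
Growing perpetuity: P = D₁ / (r − g) = £3,441.9000 / (0.085 − 0.043) = £81,950.00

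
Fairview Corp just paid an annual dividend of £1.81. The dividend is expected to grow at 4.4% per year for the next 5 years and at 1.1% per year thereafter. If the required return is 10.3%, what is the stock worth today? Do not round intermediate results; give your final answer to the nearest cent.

D_1 = 1.88964
D_2 = 1.97278
D_3 = 2.05959
D_4 = 2.15021
D_5 = 2.24482
Terminal value at year 5: TV = D_5×(1+g_2)/(r−g_2) = 2.26951/0.092 = 24.66859
P_0 = D_1/(1+r)^1 + D_2/(1+r)^2 + D_3/(1+r)^3 + D_4/(1+r)^4 + D_5/(1+r)^5 + TV/(1+r)^5
    = 1.71318 + 1.62154 + 1.53481 + 1.45271 + 1.37500 + 15.11008 = 22.80733

£22.81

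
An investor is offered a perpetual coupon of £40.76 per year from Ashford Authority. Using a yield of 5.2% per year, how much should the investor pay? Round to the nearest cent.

£783.85

Level perpetuity: PV = C / r = £40.76 / 0.052 = £783.85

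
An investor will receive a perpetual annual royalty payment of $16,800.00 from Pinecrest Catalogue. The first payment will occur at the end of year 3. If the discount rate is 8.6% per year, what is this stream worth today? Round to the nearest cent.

$165634.64

Value at end of year 2: C / r = $16,800.00 / 0.086 = $195,348.8372
Discount to today: PV = $195,348.8372 / (1 + 0.086)^2 = $195,348.8372 / 1.179396 = $165,634.64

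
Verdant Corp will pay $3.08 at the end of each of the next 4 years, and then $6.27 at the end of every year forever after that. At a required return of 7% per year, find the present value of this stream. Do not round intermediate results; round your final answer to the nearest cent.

$78.77

PV of 4-year annuity: $3.08 × [1 − (1+0.07)^−4] / 0.07 = 10.43261
Perpetuity value at year 4: $6.27 / 0.07 = 89.57143
PV of perpetuity: 89.57143 / (1+0.07)^4 = 68.33361
Total PV = 10.43261 + 68.33361 = 78.76622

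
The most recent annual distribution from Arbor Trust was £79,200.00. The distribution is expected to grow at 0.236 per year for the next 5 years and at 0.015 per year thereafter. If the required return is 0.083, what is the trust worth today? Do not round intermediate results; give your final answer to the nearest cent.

£2887920.68

D_1 = 97891.20000
D_2 = 120993.52320
D_3 = 149547.99468
D_4 = 184841.32142
D_5 = 228463.87327
Terminal value at year 5: TV = D_5×(1+g_2)/(r−g_2) = 231890.83137/0.068 = 3410159.28489
P_0 = D_1/(1+r)^1 + D_2/(1+r)^2 + D_3/(1+r)^3 + D_4/(1+r)^4 + D_5/(1+r)^5 + TV/(1+r)^5
    = 90388.91967 + 103158.54544 + 117732.19036 + 134364.71587 + 153346.98875 + 2288929.31735 = 2887920.67743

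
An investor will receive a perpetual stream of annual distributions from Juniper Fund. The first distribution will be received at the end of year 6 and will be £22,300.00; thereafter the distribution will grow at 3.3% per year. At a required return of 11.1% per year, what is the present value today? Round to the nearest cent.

Value at end of year 5: C₁ / (r − g) = £22,300.00 / (0.111 − 0.033) = £285,897.4359
Discount to today: PV = £285,897.4359 / (1 + 0.111)^5 = £285,897.4359 / 1.692662 = £168,904.01

£168904.01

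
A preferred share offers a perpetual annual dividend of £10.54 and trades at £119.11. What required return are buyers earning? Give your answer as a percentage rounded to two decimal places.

8.85%

P = C/r ⇒ r = C/P = £10.54/£119.11 = 0.088490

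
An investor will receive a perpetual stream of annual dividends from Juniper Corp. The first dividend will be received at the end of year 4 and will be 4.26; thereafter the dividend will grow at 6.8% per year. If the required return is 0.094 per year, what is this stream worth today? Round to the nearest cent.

Value at end of year 3: C₁ / (r − g) = 4.26 / (0.094 − 0.068) = 163.8462
Discount to today: PV = 163.8462 / (1 + 0.094)^3 = 163.8462 / 1.309339 = 125.14

125.14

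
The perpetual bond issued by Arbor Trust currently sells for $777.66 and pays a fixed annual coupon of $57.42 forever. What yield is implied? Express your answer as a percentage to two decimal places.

P = C/r ⇒ r = C/P = $57.42/$777.66 = 0.073837

7.38%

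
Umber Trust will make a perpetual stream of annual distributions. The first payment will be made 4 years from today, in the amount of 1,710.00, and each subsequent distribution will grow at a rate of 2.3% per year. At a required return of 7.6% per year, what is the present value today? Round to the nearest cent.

Value at end of year 3: C₁ / (r − g) = 1,710.00 / (0.076 − 0.023) = 32,264.1509
Discount to today: PV = 32,264.1509 / (1 + 0.076)^3 = 32,264.1509 / 1.245767 = 25,899.03

25899.03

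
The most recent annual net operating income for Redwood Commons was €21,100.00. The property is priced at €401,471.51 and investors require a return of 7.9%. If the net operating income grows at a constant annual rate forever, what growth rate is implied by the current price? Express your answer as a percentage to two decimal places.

P = D₀(1+g)/(r−g) ⇒ P(r−g) = D₀(1+g) ⇒ g(P+D₀) = P·r − D₀
g = (P·r − D₀)/(P + D₀) = (€401,471.51×0.079 − €21,100.00) / (€401,471.51 + €21,100.00) = 0.025123

2.51%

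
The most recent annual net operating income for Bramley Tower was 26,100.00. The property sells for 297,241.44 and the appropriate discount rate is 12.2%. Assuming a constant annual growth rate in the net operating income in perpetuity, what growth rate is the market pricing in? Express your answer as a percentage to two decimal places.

P = D₀(1+g)/(r−g) ⇒ P(r−g) = D₀(1+g) ⇒ g(P+D₀) = P·r − D₀
g = (P·r − D₀)/(P + D₀) = (297,241.44×0.122 − 26,100.00) / (297,241.44 + 26,100.00) = 0.031433

3.14%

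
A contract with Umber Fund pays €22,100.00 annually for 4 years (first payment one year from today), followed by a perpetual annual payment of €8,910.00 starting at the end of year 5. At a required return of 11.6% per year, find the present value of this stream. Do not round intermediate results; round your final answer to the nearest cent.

€117212.84

PV of 4-year annuity: €22,100.00 × [1 − (1+0.116)^−4] / 0.116 = 67694.86213
Perpetuity value at year 4: €8,910.00 / 0.116 = 76810.34483
PV of perpetuity: 76810.34483 / (1+0.116)^4 = 49517.98186
Total PV = 67694.86213 + 49517.98186 = 117212.84399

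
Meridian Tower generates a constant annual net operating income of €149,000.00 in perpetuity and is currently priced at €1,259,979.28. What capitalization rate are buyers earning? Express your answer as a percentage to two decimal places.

P = C/r ⇒ r = C/P = €149,000.00/€1,259,979.28 = 0.118256

11.83%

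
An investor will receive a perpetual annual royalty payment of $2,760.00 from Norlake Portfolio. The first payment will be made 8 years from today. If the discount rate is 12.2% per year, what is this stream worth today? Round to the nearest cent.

Value at end of year 7: C / r = $2,760.00 / 0.122 = $22,622.9508
Discount to today: PV = $22,622.9508 / (1 + 0.122)^7 = $22,622.9508 / 2.238463 = $10,106.46

$10106.46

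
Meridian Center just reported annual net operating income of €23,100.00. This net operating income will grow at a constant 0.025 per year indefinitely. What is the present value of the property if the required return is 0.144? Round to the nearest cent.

€198970.59

D₁ = D₀ × (1 + g) = €23,100.00 × 1.025 = €23,677.5000
Growing perpetuity: P = D₁ / (r − g) = €23,677.5000 / (0.144 − 0.025) = €198,970.59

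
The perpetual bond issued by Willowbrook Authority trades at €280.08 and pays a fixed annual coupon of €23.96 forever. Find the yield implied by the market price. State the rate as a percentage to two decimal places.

8.55%

P = C/r ⇒ r = C/P = €23.96/€280.08 = 0.085547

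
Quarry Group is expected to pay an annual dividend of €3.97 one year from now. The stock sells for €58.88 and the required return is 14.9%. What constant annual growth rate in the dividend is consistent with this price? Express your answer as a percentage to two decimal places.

8.16%

P = D₁/(r−g) ⇒ g = r − D₁/P = 0.149 − €3.97/€58.88 = 0.081575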